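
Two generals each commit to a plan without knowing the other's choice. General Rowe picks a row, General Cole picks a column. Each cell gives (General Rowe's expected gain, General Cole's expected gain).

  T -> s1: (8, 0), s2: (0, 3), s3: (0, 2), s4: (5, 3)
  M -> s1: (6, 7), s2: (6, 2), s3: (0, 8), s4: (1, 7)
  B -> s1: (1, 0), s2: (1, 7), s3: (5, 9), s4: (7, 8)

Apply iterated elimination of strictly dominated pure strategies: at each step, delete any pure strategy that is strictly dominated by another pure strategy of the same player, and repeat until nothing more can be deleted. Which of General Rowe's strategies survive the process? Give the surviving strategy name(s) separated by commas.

B

General Cole's strategy s1 is strictly dominated by s3 (T: 2>0, M: 8>7, B: 9>0) and is removed.
Row T is eliminated: B beats it against every remaining column (s2: 1>0, s3: 5>0, s4: 7>5).
General Cole's strategy s2 is strictly dominated by s3 (M: 8>2, B: 9>7) and is removed.
Row M is eliminated: B beats it against every remaining column (s3: 5>0, s4: 7>1).
For General Cole, s3 strictly dominates s4 on the remaining rows (B: 9>8); eliminate s4.
Among the remaining strategies, none is strictly dominated by another pure strategy of the same player, so the elimination stops.
Surviving strategies — General Rowe: {B}; General Cole: {s3}.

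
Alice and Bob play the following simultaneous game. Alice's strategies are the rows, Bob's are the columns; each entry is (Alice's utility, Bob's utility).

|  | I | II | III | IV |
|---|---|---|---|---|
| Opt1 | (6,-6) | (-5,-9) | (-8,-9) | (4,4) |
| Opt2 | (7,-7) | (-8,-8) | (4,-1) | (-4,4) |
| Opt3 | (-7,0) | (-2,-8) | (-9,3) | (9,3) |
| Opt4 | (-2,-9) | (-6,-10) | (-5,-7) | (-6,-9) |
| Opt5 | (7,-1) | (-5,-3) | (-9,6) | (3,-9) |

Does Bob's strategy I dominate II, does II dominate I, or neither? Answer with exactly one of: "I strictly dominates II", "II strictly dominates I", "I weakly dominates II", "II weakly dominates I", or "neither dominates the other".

I's payoffs vs II's, by Alice's action — Opt1: -6>-9, Opt2: -7>-8, Opt3: 0>-8, Opt4: -9>-10, Opt5: -1>-3.
I gives a strictly higher payoff against every action of Alice, so I strictly dominates II.

I strictly dominates II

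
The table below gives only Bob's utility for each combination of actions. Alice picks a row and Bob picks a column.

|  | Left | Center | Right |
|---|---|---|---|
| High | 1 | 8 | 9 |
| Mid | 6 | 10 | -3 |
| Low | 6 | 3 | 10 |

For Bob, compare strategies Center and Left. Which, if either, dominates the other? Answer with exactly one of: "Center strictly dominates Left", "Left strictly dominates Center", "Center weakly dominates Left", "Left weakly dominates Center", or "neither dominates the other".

neither dominates the other

Center's payoffs vs Left's, by Alice's action — High: 8>1, Mid: 10>6, Low: 3<6.
Center does better at High, Mid but worse at Low; neither strategy dominates the other.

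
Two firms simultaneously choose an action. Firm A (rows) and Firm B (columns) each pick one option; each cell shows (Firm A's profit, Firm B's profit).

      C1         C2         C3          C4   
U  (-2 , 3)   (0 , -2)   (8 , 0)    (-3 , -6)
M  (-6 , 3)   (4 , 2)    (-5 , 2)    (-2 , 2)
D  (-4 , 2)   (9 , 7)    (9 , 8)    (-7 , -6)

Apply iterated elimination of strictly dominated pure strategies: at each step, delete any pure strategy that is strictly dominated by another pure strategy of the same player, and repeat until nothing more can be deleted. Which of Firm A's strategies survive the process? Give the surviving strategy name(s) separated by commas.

Column C4 is eliminated: C1 beats it against every remaining row (U: 3>-6, M: 3>2, D: 2>-6).
For Firm A, D strictly dominates M on the remaining columns (C1: -4>-6, C2: 9>4, C3: 9>-5); eliminate M.
Column C2 is eliminated: C3 beats it against every remaining row (U: 0>-2, D: 8>7).
Among the remaining strategies, none is strictly dominated by another pure strategy of the same player, so the elimination stops.
Surviving strategies — Firm A: {U, D}; Firm B: {C1, C3}.

U, D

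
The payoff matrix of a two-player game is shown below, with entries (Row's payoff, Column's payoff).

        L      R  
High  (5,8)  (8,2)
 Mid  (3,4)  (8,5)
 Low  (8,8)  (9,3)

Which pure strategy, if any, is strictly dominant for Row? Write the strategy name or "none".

Low

Low vs High: L: 8>5, R: 9>8.
Low vs Mid: L: 8>3, R: 9>8.
Low strictly beats every other strategy against every opponent action, so it is strictly dominant.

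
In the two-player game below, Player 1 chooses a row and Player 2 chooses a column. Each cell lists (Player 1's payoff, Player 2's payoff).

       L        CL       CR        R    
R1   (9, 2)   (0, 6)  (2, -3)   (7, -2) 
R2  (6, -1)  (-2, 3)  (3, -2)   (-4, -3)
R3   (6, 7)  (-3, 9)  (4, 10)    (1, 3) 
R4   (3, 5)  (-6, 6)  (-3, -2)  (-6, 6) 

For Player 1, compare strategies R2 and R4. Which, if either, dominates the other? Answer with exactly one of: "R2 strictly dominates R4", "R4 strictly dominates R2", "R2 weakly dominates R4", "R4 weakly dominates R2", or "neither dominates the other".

R2's payoffs vs R4's, by Player 2's action — L: 6>3, CL: -2>-6, CR: 3>-3, R: -4>-6.
R2 gives a strictly higher payoff against each choice by Player 2, so R2 strictly dominates R4.

R2 strictly dominates R4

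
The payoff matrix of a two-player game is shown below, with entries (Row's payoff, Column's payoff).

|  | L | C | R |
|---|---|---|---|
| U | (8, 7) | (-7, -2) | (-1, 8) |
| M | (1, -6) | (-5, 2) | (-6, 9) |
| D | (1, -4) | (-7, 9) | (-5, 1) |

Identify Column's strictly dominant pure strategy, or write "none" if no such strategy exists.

none

L fails to dominate C at M (-6<2).
C fails to dominate L at U (-2<7).
R fails to dominate C at D (1<9).
No single strategy dominates all the others.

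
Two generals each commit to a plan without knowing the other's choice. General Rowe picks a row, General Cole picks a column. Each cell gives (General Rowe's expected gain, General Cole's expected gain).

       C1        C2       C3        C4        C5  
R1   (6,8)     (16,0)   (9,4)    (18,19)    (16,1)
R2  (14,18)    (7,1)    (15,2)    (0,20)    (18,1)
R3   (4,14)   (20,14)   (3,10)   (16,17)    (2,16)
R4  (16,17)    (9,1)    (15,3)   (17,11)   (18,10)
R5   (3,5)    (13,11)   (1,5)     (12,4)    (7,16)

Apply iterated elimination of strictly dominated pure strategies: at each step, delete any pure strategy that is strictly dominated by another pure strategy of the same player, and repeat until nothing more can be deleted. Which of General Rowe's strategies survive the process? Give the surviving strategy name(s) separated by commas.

R1, R4

For General Rowe, R1 strictly dominates R5 on the remaining columns (C1: 6>3, C2: 16>13, C3: 9>1, C4: 18>12, C5: 16>7); eliminate R5.
For General Cole, C4 strictly dominates C2 on the remaining rows (R1: 19>0, R2: 20>1, R3: 17>14, R4: 11>1); eliminate C2.
General Rowe's strategy R3 is strictly dominated by R1 (C1: 6>4, C3: 9>3, C4: 18>16, C5: 16>2) and is removed.
For General Cole, C1 strictly dominates C3 on the remaining rows (R1: 8>4, R2: 18>2, R4: 17>3); eliminate C3.
Column C5 is eliminated: C1 beats it against every remaining row (R1: 8>1, R2: 18>1, R4: 17>10).
For General Rowe, R4 strictly dominates R2 on the remaining columns (C1: 16>14, C4: 17>0); eliminate R2.
Among the remaining strategies, none is strictly dominated by another pure strategy of the same player, so the elimination stops.
Surviving strategies — General Rowe: {R1, R4}; General Cole: {C1, C4}.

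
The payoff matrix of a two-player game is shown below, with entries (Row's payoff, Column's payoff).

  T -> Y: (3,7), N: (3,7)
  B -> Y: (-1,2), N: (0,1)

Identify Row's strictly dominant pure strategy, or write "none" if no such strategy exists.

T vs B: Y: 3>-1, N: 3>0.
T strictly beats every other strategy against every opponent action, so it is strictly dominant.

T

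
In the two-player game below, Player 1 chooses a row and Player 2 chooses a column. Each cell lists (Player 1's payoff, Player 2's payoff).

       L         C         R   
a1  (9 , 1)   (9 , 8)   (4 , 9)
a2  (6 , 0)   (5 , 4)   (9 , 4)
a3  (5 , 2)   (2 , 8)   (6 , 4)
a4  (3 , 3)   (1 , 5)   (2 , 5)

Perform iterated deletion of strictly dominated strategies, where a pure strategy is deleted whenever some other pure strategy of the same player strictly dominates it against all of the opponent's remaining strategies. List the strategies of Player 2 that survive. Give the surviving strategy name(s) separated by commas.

Player 1's strategy a3 is strictly dominated by a2 (L: 6>5, C: 5>2, R: 9>6) and is removed.
Player 1's strategy a4 is strictly dominated by a1 (L: 9>3, C: 9>1, R: 4>2) and is removed.
Column L is eliminated: C beats it against every remaining row (a1: 8>1, a2: 4>0).
Among the remaining strategies, none is strictly dominated by another pure strategy of the same player, so the elimination stops.
Surviving strategies — Player 1: {a1, a2}; Player 2: {C, R}.

C, R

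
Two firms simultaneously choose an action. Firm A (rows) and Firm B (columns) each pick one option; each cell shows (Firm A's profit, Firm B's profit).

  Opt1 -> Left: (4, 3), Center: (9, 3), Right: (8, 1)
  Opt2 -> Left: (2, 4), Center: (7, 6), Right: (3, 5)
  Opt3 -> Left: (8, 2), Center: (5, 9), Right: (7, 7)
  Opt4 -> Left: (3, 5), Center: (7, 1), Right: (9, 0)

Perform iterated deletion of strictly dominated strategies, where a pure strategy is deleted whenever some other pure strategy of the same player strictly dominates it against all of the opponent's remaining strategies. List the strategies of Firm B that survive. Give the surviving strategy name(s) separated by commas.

Row Opt2 is eliminated: Opt1 beats it against every remaining column (Left: 4>2, Center: 9>7, Right: 8>3).
For Firm B, Center strictly dominates Right on the remaining rows (Opt1: 3>1, Opt3: 9>7, Opt4: 1>0); eliminate Right.
For Firm A, Opt1 strictly dominates Opt4 on the remaining columns (Left: 4>3, Center: 9>7); eliminate Opt4.
Among the remaining strategies, none is strictly dominated by another pure strategy of the same player, so the elimination stops.
Surviving strategies — Firm A: {Opt1, Opt3}; Firm B: {Left, Center}.

Left, Center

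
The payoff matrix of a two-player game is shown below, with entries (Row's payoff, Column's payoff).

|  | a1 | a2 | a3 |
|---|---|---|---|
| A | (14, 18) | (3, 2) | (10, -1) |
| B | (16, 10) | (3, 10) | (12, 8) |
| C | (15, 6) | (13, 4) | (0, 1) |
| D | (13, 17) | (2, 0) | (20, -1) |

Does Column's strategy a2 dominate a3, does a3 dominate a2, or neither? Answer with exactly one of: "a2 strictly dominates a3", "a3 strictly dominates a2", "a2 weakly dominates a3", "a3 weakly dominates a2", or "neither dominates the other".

a2's payoffs vs a3's, by Row's action — A: 2>-1, B: 10>8, C: 4>1, D: 0>-1.
Every comparison favours a2, so a2 strictly dominates a3.

a2 strictly dominates a3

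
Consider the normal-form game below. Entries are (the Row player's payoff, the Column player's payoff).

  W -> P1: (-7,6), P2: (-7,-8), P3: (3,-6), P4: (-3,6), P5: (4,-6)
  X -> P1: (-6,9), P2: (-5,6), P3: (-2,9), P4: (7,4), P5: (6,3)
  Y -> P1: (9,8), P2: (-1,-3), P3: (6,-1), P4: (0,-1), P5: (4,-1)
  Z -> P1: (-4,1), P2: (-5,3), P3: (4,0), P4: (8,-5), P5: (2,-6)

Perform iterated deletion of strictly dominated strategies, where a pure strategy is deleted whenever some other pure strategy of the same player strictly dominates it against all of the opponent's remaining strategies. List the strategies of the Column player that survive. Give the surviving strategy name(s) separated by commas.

For the Column player, P1 strictly dominates P5 on the remaining rows (W: 6>-6, X: 9>3, Y: 8>-1, Z: 1>-6); eliminate P5.
For the Row player, Y strictly dominates W on the remaining columns (P1: 9>-7, P2: -1>-7, P3: 6>3, P4: 0>-3); eliminate W.
The Column player's strategy P4 is strictly dominated by P1 (X: 9>4, Y: 8>-1, Z: 1>-5) and is removed.
Row X is eliminated: Y beats it against every remaining column (P1: 9>-6, P2: -1>-5, P3: 6>-2).
Row Z is eliminated: Y beats it against every remaining column (P1: 9>-4, P2: -1>-5, P3: 6>4).
Column P2 is eliminated: P1 beats it against every remaining row (Y: 8>-3).
Column P3 is eliminated: P1 beats it against every remaining row (Y: 8>-1).
Among the remaining strategies, none is strictly dominated by another pure strategy of the same player, so the elimination stops.
Surviving strategies — the Row player: {Y}; the Column player: {P1}.

P1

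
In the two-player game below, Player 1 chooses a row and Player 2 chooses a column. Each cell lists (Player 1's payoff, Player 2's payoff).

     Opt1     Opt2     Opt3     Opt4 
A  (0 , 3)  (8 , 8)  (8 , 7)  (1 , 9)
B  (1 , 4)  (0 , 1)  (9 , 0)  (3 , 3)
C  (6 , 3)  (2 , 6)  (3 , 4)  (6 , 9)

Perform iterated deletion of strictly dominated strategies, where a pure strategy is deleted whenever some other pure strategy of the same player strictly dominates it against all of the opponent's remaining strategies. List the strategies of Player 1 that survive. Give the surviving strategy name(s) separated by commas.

C

For Player 2, Opt4 strictly dominates Opt2 on the remaining rows (A: 9>8, B: 3>1, C: 9>6); eliminate Opt2.
For Player 1, B strictly dominates A on the remaining columns (Opt1: 1>0, Opt3: 9>8, Opt4: 3>1); eliminate A.
Column Opt3 is eliminated: Opt4 beats it against every remaining row (B: 3>0, C: 9>4).
Row B is eliminated: C beats it against every remaining column (Opt1: 6>1, Opt4: 6>3).
Column Opt1 is eliminated: Opt4 beats it against every remaining row (C: 9>3).
Among the remaining strategies, none is strictly dominated by another pure strategy of the same player, so the elimination stops.
Surviving strategies — Player 1: {C}; Player 2: {Opt4}.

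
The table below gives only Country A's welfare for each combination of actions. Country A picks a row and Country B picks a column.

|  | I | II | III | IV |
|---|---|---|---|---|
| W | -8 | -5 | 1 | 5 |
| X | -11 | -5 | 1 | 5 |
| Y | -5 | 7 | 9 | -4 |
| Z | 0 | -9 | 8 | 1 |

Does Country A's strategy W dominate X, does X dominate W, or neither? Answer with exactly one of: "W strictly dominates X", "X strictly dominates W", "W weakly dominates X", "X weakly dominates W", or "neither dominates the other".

W's payoffs vs X's, by Country B's action — I: -8>-11, II: -5=-5, III: 1=1, IV: 5=5.
W is at least as good everywhere and strictly better somewhere (tied only at II, III, IV), so W weakly but not strictly dominates X.

W weakly dominates X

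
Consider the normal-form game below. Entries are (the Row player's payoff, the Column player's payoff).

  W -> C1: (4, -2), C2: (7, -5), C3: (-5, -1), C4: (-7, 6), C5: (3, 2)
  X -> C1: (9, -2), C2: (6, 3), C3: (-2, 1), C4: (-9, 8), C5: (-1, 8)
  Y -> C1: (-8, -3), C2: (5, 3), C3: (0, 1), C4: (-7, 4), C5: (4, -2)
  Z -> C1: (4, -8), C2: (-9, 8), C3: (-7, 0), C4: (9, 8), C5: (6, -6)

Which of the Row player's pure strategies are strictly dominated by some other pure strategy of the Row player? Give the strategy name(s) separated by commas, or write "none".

none

Nothing dominates W: X at C2 (7>6); Y at C1 (4>-8); Z at C1 (4=4).
X is not dominated — it holds its own against W at C1 (9>4); Y at C1 (9>-8); Z at C1 (9>4).
Y: no other strategy beats it everywhere (W at C3 (0>-5); X at C3 (0>-2); Z at C2 (5>-9)).
Nothing dominates Z: W at C1 (4=4); X at C4 (9>-9); Y at C1 (4>-8).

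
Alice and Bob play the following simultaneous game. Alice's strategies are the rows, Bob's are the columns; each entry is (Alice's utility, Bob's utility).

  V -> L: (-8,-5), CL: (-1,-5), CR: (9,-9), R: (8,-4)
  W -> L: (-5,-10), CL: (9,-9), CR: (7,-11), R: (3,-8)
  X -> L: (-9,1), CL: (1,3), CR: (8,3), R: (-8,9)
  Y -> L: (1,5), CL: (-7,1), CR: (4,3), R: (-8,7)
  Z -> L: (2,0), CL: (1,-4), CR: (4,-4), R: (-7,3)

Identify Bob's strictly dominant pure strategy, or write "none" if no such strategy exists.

R

R vs L: V: -4>-5, W: -8>-10, X: 9>1, Y: 7>5, Z: 3>0.
R vs CL: V: -4>-5, W: -8>-9, X: 9>3, Y: 7>1, Z: 3>-4.
R vs CR: V: -4>-9, W: -8>-11, X: 9>3, Y: 7>3, Z: 3>-4.
R strictly beats every other strategy against every opponent action, so it is strictly dominant.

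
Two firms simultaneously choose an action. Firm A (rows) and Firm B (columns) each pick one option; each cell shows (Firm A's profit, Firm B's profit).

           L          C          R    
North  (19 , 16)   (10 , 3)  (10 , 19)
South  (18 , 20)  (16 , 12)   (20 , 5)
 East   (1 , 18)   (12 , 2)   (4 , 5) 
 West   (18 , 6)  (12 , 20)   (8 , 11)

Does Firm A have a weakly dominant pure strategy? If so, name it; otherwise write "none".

North fails to dominate South at C (10<16).
South fails to dominate North at L (18<19).
East fails to dominate North at L (1<19).
West fails to dominate North at L (18<19).
No single strategy dominates all the others.

none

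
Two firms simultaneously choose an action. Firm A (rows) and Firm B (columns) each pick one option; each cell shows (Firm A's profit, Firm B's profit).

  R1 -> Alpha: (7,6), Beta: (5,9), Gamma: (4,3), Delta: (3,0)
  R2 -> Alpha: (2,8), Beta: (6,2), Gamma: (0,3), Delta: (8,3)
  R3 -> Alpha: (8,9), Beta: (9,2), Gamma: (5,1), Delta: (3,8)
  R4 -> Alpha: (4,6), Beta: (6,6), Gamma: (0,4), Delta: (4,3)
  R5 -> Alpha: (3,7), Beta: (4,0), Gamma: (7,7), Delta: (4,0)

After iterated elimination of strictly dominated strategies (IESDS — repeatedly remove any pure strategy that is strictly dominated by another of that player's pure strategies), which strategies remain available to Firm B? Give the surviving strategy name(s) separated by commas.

For Firm B, Alpha strictly dominates Delta on the remaining rows (R1: 6>0, R2: 8>3, R3: 9>8, R4: 6>3, R5: 7>0); eliminate Delta.
Row R1 is eliminated: R3 beats it against every remaining column (Alpha: 8>7, Beta: 9>5, Gamma: 5>4).
Firm A's strategy R2 is strictly dominated by R3 (Alpha: 8>2, Beta: 9>6, Gamma: 5>0) and is removed.
For Firm A, R3 strictly dominates R4 on the remaining columns (Alpha: 8>4, Beta: 9>6, Gamma: 5>0); eliminate R4.
Firm B's strategy Beta is strictly dominated by Alpha (R3: 9>2, R5: 7>0) and is removed.
Among the remaining strategies, none is strictly dominated by another pure strategy of the same player, so the elimination stops.
Surviving strategies — Firm A: {R3, R5}; Firm B: {Alpha, Gamma}.

Alpha, Gamma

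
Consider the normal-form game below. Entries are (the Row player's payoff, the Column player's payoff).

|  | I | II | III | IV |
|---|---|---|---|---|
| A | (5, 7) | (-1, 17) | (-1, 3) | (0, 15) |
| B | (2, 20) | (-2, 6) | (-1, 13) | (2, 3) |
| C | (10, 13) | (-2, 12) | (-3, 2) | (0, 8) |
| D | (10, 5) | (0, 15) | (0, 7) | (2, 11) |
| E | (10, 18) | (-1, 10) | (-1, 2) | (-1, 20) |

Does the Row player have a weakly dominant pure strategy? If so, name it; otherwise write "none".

D

D vs A: I: 10>5, II: 0>-1, III: 0>-1, IV: 2>0.
D vs B: I: 10>2, II: 0>-2, III: 0>-1, IV: 2=2.
D vs C: I: 10=10, II: 0>-2, III: 0>-3, IV: 2>0.
D vs E: I: 10=10, II: 0>-1, III: 0>-1, IV: 2>-1.
D is at least as good as every other strategy against every opponent action, so it is weakly dominant.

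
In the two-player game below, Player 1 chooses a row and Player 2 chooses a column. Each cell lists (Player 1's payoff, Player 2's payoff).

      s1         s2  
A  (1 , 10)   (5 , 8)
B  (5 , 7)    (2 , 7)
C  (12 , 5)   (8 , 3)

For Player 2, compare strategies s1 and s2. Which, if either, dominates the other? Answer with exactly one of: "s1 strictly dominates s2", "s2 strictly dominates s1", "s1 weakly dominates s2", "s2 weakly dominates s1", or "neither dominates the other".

Compare s1 to s2 across every action of Player 1: A: 10>8, B: 7=7, C: 5>3.
s1 is at least as good everywhere and strictly better somewhere (tied only at B), so s1 weakly but not strictly dominates s2.

s1 weakly dominates s2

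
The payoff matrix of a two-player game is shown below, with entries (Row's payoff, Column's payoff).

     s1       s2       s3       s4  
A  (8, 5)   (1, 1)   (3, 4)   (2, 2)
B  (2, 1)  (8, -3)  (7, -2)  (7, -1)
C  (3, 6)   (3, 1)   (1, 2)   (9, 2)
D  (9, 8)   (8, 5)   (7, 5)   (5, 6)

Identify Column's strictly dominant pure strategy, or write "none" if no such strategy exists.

s1 vs s2: A: 5>1, B: 1>-3, C: 6>1, D: 8>5.
s1 vs s3: A: 5>4, B: 1>-2, C: 6>2, D: 8>5.
s1 vs s4: A: 5>2, B: 1>-1, C: 6>2, D: 8>6.
s1 strictly beats every other strategy against every opponent action, so it is strictly dominant.

s1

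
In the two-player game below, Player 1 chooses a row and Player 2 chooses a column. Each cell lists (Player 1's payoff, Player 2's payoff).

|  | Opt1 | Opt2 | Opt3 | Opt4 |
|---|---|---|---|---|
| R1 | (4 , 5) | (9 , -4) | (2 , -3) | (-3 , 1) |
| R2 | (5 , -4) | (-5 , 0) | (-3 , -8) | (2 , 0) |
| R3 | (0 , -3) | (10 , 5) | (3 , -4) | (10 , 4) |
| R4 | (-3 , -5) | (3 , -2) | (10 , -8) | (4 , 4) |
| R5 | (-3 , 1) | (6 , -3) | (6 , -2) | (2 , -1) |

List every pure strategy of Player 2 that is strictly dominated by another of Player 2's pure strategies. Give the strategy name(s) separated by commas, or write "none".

Opt3

Opt1 is not dominated — it holds its own against Opt2 at R1 (5>-4); Opt3 at R1 (5>-3); Opt4 at R1 (5>1).
Opt2: no other strategy beats it everywhere (Opt1 at R2 (0>-4); Opt3 at R2 (0>-8); Opt4 at R2 (0=0)).
Opt3 is strictly dominated by Opt1 (R1: 5>-3, R2: -4>-8, R3: -3>-4, R4: -5>-8, R5: 1>-2).
Opt4: no other strategy beats it everywhere (Opt1 at R2 (0>-4); Opt2 at R1 (1>-4); Opt3 at R1 (1>-3)).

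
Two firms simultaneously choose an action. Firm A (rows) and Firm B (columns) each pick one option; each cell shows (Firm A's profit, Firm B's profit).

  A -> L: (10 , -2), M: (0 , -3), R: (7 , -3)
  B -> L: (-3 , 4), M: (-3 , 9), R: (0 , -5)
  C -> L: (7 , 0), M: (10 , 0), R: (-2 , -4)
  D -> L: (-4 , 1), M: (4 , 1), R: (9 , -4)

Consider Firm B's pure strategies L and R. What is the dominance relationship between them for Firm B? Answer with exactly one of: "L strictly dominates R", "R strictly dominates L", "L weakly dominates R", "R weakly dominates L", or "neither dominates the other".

L strictly dominates R

L's payoffs vs R's, by Firm A's action — A: -2>-3, B: 4>-5, C: 0>-4, D: 1>-4.
Every comparison favours L, so L strictly dominates R.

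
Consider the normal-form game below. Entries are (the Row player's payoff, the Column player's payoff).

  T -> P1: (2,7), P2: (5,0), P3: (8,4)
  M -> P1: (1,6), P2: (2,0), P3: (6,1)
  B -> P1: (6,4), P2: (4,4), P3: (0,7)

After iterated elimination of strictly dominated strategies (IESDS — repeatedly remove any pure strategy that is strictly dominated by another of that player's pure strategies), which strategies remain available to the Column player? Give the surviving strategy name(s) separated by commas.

P1, P3

The Row player's strategy M is strictly dominated by T (P1: 2>1, P2: 5>2, P3: 8>6) and is removed.
The Column player's strategy P2 is strictly dominated by P3 (T: 4>0, B: 7>4) and is removed.
Among the remaining strategies, none is strictly dominated by another pure strategy of the same player, so the elimination stops.
Surviving strategies — the Row player: {T, B}; the Column player: {P1, P3}.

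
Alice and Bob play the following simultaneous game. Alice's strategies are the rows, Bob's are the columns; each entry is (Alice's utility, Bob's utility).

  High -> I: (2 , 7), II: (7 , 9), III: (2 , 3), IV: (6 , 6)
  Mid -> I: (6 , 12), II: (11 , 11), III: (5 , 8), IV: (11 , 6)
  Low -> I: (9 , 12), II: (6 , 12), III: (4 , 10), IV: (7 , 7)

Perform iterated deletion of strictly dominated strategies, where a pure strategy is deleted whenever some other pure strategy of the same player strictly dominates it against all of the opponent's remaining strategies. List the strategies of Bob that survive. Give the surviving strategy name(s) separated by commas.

I, II

For Alice, Mid strictly dominates High on the remaining columns (I: 6>2, II: 11>7, III: 5>2, IV: 11>6); eliminate High.
For Bob, I strictly dominates III on the remaining rows (Mid: 12>8, Low: 12>10); eliminate III.
Column IV is eliminated: I beats it against every remaining row (Mid: 12>6, Low: 12>7).
Among the remaining strategies, none is strictly dominated by another pure strategy of the same player, so the elimination stops.
Surviving strategies — Alice: {Mid, Low}; Bob: {I, II}.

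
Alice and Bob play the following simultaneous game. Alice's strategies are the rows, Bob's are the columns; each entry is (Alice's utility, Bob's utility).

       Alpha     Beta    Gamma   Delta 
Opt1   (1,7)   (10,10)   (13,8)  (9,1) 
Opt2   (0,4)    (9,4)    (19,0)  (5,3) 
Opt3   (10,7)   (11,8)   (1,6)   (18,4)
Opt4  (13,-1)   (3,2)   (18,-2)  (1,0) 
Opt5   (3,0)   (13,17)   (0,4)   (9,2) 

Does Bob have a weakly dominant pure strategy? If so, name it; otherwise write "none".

Beta vs Alpha: Opt1: 10>7, Opt2: 4=4, Opt3: 8>7, Opt4: 2>-1, Opt5: 17>0.
Beta vs Gamma: Opt1: 10>8, Opt2: 4>0, Opt3: 8>6, Opt4: 2>-2, Opt5: 17>4.
Beta vs Delta: Opt1: 10>1, Opt2: 4>3, Opt3: 8>4, Opt4: 2>0, Opt5: 17>2.
Beta is at least as good as every other strategy against every opponent action, so it is weakly dominant.

Beta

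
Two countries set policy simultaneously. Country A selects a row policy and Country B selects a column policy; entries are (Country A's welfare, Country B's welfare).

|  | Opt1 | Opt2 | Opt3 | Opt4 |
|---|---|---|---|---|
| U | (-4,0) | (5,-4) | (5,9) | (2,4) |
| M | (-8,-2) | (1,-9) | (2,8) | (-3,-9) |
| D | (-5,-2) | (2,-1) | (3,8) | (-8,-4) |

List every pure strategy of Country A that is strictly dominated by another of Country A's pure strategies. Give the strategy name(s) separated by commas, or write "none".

M, D

Nothing dominates U: M at Opt1 (-4>-8); D at Opt1 (-4>-5).
M is strictly dominated by U (Opt1: -4>-8, Opt2: 5>1, Opt3: 5>2, Opt4: 2>-3).
D is strictly dominated by U (Opt1: -4>-5, Opt2: 5>2, Opt3: 5>3, Opt4: 2>-8).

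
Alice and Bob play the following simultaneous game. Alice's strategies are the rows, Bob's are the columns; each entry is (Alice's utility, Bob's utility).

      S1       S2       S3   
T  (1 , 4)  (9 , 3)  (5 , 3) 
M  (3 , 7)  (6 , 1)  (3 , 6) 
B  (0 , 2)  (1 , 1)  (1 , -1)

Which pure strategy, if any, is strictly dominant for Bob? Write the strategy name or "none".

S1

S1 vs S2: T: 4>3, M: 7>1, B: 2>1.
S1 vs S3: T: 4>3, M: 7>6, B: 2>-1.
S1 strictly beats every other strategy against every opponent action, so it is strictly dominant.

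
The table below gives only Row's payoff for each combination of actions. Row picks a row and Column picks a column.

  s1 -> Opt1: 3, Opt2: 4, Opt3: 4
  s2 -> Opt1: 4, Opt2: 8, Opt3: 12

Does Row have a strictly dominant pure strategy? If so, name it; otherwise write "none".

s2 vs s1: Opt1: 4>3, Opt2: 8>4, Opt3: 12>4.
s2 strictly beats every other strategy against every opponent action, so it is strictly dominant.

s2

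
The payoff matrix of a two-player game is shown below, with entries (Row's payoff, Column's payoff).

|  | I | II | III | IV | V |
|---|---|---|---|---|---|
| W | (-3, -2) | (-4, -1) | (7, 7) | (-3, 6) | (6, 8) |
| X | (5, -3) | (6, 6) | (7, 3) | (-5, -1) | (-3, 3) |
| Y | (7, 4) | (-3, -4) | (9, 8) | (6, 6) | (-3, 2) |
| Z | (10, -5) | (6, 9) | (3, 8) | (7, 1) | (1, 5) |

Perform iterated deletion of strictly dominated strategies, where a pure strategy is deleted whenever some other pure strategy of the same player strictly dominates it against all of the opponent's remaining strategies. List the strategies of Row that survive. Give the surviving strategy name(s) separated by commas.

Column I is eliminated: III beats it against every remaining row (W: 7>-2, X: 3>-3, Y: 8>4, Z: 8>-5).
For Column, III strictly dominates IV on the remaining rows (W: 7>6, X: 3>-1, Y: 8>6, Z: 8>1); eliminate IV.
Among the remaining strategies, none is strictly dominated by another pure strategy of the same player, so the elimination stops.
Surviving strategies — Row: {W, X, Y, Z}; Column: {II, III, V}.

W, X, Y, Z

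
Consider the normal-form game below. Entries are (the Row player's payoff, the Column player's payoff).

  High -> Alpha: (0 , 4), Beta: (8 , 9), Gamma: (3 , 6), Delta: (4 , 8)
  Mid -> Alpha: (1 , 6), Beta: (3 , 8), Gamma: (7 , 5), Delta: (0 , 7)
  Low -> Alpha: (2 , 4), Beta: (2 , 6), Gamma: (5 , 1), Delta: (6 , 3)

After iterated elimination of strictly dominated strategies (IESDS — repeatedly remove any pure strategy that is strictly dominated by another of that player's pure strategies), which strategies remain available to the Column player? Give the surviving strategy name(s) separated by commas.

The Column player's strategy Alpha is strictly dominated by Beta (High: 9>4, Mid: 8>6, Low: 6>4) and is removed.
For the Column player, Beta strictly dominates Gamma on the remaining rows (High: 9>6, Mid: 8>5, Low: 6>1); eliminate Gamma.
The Row player's strategy Mid is strictly dominated by High (Beta: 8>3, Delta: 4>0) and is removed.
For the Column player, Beta strictly dominates Delta on the remaining rows (High: 9>8, Low: 6>3); eliminate Delta.
Row Low is eliminated: High beats it against every remaining column (Beta: 8>2).
Among the remaining strategies, none is strictly dominated by another pure strategy of the same player, so the elimination stops.
Surviving strategies — the Row player: {High}; the Column player: {Beta}.

Beta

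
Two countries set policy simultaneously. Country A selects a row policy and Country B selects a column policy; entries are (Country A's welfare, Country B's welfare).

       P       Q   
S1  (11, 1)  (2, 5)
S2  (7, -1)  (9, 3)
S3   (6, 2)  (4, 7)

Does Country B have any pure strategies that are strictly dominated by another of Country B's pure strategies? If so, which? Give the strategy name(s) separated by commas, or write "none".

P

P is strictly dominated by Q (S1: 5>1, S2: 3>-1, S3: 7>2).
Q is not dominated — it holds its own against P at S1 (5>1).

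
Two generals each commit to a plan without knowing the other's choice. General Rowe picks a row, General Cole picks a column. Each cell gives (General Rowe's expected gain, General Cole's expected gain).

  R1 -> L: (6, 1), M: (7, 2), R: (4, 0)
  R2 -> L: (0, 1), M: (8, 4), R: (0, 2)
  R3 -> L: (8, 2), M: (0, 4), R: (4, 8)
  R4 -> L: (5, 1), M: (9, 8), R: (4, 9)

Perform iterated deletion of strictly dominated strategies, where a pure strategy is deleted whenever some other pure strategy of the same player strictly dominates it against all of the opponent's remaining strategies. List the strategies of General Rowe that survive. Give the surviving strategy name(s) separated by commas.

For General Rowe, R4 strictly dominates R2 on the remaining columns (L: 5>0, M: 9>8, R: 4>0); eliminate R2.
Column L is eliminated: M beats it against every remaining row (R1: 2>1, R3: 4>2, R4: 8>1).
Among the remaining strategies, none is strictly dominated by another pure strategy of the same player, so the elimination stops.
Surviving strategies — General Rowe: {R1, R3, R4}; General Cole: {M, R}.

R1, R3, R4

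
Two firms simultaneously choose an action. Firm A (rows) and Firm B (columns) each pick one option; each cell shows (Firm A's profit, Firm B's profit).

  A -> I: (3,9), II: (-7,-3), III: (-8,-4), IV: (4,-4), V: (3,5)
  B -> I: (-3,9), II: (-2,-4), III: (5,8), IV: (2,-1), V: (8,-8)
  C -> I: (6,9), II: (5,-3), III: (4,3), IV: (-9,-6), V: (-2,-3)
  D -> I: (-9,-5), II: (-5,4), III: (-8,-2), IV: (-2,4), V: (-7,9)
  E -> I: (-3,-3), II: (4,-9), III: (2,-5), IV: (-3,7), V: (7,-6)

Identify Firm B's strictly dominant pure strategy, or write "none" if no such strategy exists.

I fails to dominate II at D (-5<4).
II fails to dominate I at A (-3<9).
III fails to dominate I at A (-4<9).
IV fails to dominate I at A (-4<9).
V fails to dominate I at A (5<9).
No single strategy dominates all the others.

none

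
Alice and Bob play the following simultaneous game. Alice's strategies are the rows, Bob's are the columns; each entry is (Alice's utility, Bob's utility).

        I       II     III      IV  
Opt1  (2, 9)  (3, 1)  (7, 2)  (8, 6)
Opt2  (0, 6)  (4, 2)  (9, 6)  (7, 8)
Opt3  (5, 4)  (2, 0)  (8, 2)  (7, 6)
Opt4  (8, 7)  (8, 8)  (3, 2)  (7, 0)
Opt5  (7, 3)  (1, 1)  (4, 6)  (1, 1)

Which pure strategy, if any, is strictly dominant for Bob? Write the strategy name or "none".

none

I fails to dominate II at Opt4 (7<8).
II fails to dominate I at Opt1 (1<9).
III fails to dominate I at Opt1 (2<9).
IV fails to dominate I at Opt1 (6<9).
No single strategy dominates all the others.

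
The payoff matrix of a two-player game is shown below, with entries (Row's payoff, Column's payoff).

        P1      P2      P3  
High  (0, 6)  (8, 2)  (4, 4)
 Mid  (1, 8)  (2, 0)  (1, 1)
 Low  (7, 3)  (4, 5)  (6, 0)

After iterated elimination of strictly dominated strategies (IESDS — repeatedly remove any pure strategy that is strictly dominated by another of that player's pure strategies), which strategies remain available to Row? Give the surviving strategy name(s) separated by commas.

Row's strategy Mid is strictly dominated by Low (P1: 7>1, P2: 4>2, P3: 6>1) and is removed.
For Column, P1 strictly dominates P3 on the remaining rows (High: 6>4, Low: 3>0); eliminate P3.
Among the remaining strategies, none is strictly dominated by another pure strategy of the same player, so the elimination stops.
Surviving strategies — Row: {High, Low}; Column: {P1, P2}.

High, Low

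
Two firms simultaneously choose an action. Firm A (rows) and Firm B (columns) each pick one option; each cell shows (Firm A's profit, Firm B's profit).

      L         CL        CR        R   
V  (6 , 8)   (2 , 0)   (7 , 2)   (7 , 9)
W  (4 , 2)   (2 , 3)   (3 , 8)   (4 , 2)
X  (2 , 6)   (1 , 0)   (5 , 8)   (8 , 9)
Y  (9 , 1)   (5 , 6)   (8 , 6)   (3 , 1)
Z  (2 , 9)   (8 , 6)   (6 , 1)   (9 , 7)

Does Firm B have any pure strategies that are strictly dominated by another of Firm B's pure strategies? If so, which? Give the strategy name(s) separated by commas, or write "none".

none

Nothing dominates L: CL at V (8>0); CR at V (8>2); R at W (2=2).
Nothing dominates CL: L at W (3>2); CR at Y (6=6); R at W (3>2).
CR: no other strategy beats it everywhere (L at W (8>2); CL at V (2>0); R at W (8>2)).
R: no other strategy beats it everywhere (L at V (9>8); CL at V (9>0); CR at V (9>2)).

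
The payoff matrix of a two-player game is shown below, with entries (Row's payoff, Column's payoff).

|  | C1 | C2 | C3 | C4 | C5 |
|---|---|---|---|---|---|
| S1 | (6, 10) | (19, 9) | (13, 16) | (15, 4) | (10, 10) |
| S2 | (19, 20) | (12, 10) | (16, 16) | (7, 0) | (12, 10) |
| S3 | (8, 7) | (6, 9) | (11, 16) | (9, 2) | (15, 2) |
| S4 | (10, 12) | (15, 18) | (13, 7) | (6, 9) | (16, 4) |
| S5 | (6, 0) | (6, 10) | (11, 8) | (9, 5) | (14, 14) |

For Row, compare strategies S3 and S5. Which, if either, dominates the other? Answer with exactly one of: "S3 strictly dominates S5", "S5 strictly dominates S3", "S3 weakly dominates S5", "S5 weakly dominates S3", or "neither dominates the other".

Compare S3 to S5 across every action of Column: C1: 8>6, C2: 6=6, C3: 11=11, C4: 9=9, C5: 15>14.
S3 is at least as good everywhere and strictly better somewhere (tied only at C2, C3, C4), so S3 weakly but not strictly dominates S5.

S3 weakly dominates S5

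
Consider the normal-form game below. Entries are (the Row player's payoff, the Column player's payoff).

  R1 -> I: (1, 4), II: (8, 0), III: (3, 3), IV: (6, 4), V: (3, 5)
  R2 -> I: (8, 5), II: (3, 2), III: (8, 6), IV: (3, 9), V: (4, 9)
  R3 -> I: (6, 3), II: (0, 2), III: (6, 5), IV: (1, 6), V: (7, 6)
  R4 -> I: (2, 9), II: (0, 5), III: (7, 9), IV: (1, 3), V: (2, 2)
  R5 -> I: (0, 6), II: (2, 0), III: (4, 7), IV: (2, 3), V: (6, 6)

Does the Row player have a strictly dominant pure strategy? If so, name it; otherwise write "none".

none

R1 fails to dominate R2 at I (1<8).
R2 fails to dominate R1 at II (3<8).
R3 fails to dominate R1 at II (0<8).
R4 fails to dominate R1 at II (0<8).
R5 fails to dominate R1 at I (0<1).
No single strategy dominates all the others.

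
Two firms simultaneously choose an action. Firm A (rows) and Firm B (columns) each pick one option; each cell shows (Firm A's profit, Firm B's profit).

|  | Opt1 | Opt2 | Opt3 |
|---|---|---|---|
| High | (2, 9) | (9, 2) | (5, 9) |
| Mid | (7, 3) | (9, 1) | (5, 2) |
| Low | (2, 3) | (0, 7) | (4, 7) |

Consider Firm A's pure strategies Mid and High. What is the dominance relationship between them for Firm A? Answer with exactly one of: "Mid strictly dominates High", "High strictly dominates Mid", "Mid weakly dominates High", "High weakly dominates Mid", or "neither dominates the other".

Compare Mid to High across each choice by Firm B: Opt1: 7>2, Opt2: 9=9, Opt3: 5=5.
Mid is at least as good everywhere and strictly better somewhere (tied only at Opt2, Opt3), so Mid weakly but not strictly dominates High.

Mid weakly dominates High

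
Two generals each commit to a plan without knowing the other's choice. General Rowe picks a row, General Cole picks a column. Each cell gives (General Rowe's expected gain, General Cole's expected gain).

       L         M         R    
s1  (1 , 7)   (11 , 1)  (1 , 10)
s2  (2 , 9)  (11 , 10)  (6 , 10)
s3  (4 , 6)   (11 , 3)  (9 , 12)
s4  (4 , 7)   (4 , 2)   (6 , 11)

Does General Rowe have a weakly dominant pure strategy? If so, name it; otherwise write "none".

s3 vs s1: L: 4>1, M: 11=11, R: 9>1.
s3 vs s2: L: 4>2, M: 11=11, R: 9>6.
s3 vs s4: L: 4=4, M: 11>4, R: 9>6.
s3 is at least as good as every other strategy against every opponent action, so it is weakly dominant.

s3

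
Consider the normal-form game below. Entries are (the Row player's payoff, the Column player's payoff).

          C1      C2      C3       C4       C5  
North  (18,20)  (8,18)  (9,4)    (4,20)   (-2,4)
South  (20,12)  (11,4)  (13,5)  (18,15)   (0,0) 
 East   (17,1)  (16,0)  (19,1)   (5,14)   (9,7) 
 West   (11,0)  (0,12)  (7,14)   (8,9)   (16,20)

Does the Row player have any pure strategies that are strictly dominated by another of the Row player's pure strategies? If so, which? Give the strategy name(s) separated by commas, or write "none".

South strictly dominates North — C1: 20>18, C2: 11>8, C3: 13>9, C4: 18>4, C5: 0>-2.
South is not dominated — it holds its own against North at C1 (20>18); East at C1 (20>17); West at C1 (20>11).
East is not dominated — it holds its own against North at C2 (16>8); South at C2 (16>11); West at C1 (17>11).
Nothing dominates West: North at C4 (8>4); South at C5 (16>0); East at C4 (8>5).

North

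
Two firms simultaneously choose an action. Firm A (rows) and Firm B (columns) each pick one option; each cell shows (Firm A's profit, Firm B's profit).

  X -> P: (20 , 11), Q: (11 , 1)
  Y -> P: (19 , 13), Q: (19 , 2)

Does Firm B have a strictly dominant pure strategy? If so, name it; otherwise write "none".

P

P vs Q: X: 11>1, Y: 13>2.
P strictly beats every other strategy against every opponent action, so it is strictly dominant.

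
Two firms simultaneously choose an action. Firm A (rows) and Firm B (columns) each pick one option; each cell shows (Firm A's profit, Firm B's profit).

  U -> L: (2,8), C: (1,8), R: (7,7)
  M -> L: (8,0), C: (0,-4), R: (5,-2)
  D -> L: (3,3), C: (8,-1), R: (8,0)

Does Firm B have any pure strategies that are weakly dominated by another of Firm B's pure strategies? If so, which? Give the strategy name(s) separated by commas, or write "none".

L: no other strategy beats it everywhere (C at M (0>-4); R at U (8>7)).
L weakly dominates C — U: 8=8, M: 0>-4, D: 3>-1.
R: dominated, since L does at least as well everywhere (U: 8>7, M: 0>-2, D: 3>0).

C, R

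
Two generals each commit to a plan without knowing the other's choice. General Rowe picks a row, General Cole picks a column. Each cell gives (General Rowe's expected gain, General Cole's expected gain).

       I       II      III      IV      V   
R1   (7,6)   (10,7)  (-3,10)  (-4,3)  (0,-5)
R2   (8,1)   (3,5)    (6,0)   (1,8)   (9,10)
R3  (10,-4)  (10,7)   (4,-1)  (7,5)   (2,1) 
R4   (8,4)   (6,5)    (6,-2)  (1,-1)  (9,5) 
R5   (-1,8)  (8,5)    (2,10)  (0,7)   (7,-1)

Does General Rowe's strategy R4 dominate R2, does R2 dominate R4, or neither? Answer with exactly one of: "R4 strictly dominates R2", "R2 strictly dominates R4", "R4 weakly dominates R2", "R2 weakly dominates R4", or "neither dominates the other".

R4 weakly dominates R2

Compare R4 to R2 across every action of General Cole: I: 8=8, II: 6>3, III: 6=6, IV: 1=1, V: 9=9.
R4 is at least as good everywhere and strictly better somewhere (tied only at I, III, IV, V), so R4 weakly but not strictly dominates R2.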